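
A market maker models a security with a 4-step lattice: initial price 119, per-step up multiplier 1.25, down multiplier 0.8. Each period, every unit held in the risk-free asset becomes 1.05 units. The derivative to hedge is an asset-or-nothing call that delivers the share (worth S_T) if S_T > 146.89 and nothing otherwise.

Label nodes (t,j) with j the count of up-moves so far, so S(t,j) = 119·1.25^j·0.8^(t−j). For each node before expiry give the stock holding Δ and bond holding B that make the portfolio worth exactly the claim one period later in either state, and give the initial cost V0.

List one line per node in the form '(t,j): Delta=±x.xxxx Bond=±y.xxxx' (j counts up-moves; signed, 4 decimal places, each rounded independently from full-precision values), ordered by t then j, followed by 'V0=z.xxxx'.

No-arbitrage ⇒ martingale measure with p* = (R−d)/(u−d) = 0.5556.
At expiry t=4: V(4,0)=0.0000, V(4,1)=0.0000, V(4,2)=0.0000, V(4,3)=185.9375, V(4,4)=290.5273
Node (3,0) S=60.9280: V=(p*·0.0000+(1−p*)·0.0000)/1.05=0.0000; Δ=(0.0000−0.0000)/(76.1600−48.7424)=0.0000; B=V−Δ·S=0.0000
Node (3,1) S=95.2000: V=(p*·0.0000+(1−p*)·0.0000)/1.05=0.0000; Δ=(0.0000−0.0000)/(119.0000−76.1600)=0.0000; B=V−Δ·S=0.0000
Node (3,2) S=148.7500: V=(p*·185.9375+(1−p*)·0.0000)/1.05=98.3796; Δ=(185.9375−0.0000)/(185.9375−119.0000)=2.7778; B=V−Δ·S=-314.8148
Node (3,3) S=232.4219: V=(p*·290.5273+(1−p*)·185.9375)/1.05=232.4219; Δ=(290.5273−185.9375)/(290.5273−185.9375)=1.0000; B=V−Δ·S=0.0000
Node (2,0) S=76.1600: V=(p*·0.0000+(1−p*)·0.0000)/1.05=0.0000; Δ=(0.0000−0.0000)/(95.2000−60.9280)=0.0000; B=V−Δ·S=0.0000
Node (2,1) S=119.0000: V=(p*·98.3796+(1−p*)·0.0000)/1.05=52.0527; Δ=(98.3796−0.0000)/(148.7500−95.2000)=1.8372; B=V−Δ·S=-166.5687
Node (2,2) S=185.9375: V=(p*·232.4219+(1−p*)·98.3796)/1.05=164.6167; Δ=(232.4219−98.3796)/(232.4219−148.7500)=1.6020; B=V−Δ·S=-133.2549
Node (1,0) S=95.2000: V=(p*·52.0527+(1−p*)·0.0000)/1.05=27.5411; Δ=(52.0527−0.0000)/(119.0000−76.1600)=1.2150; B=V−Δ·S=-88.1316
Node (1,1) S=148.7500: V=(p*·164.6167+(1−p*)·52.0527)/1.05=109.1317; Δ=(164.6167−52.0527)/(185.9375−119.0000)=1.6816; B=V−Δ·S=-141.0105
Node (0,0) S=119.0000: V=(p*·109.1317+(1−p*)·27.5411)/1.05=69.3992; Δ=(109.1317−27.5411)/(148.7500−95.2000)=1.5236; B=V−Δ·S=-111.9131
Root portfolio cost Δ·119+B reproduces V0=69.3992.

(0,0): Delta=1.5236 Bond=-111.9131
(1,0): Delta=1.2150 Bond=-88.1316
(1,1): Delta=1.6816 Bond=-141.0105
(2,0): Delta=0.0000 Bond=0.0000
(2,1): Delta=1.8372 Bond=-166.5687
(2,2): Delta=1.6020 Bond=-133.2549
(3,0): Delta=0.0000 Bond=0.0000
(3,1): Delta=0.0000 Bond=0.0000
(3,2): Delta=2.7778 Bond=-314.8148
(3,3): Delta=1.0000 Bond=0.0000
V0=69.3992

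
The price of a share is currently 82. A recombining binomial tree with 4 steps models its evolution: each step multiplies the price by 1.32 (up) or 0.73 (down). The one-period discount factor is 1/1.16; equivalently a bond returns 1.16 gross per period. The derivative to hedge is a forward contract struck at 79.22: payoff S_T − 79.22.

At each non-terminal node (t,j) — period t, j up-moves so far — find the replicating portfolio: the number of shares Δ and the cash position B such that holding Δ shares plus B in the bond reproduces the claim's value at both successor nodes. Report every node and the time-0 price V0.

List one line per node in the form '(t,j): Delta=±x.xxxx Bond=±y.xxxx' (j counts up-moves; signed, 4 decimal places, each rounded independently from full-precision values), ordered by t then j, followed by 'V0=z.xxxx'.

(0,0): Delta=1.0000 Bond=-43.7525
(1,0): Delta=1.0000 Bond=-50.7529
(1,1): Delta=1.0000 Bond=-50.7529
(2,0): Delta=1.0000 Bond=-58.8734
(2,1): Delta=1.0000 Bond=-58.8734
(2,2): Delta=1.0000 Bond=-58.8734
(3,0): Delta=1.0000 Bond=-68.2931
(3,1): Delta=1.0000 Bond=-68.2931
(3,2): Delta=1.0000 Bond=-68.2931
(3,3): Delta=1.0000 Bond=-68.2931
V0=38.2475

No-arbitrage ⇒ martingale measure with p* = (R−d)/(u−d) = 0.7288.
Payoff layer (t=4): V(4,0)=-55.9334, V(4,1)=-37.1128, V(4,2)=-3.0810, V(4,3)=58.4561, V(4,4)=169.7285
(3,0): S=31.8994. Δ = (V_up−V_dn)/(S_up−S_dn) = (-37.1128−-55.9334)/(42.1072−23.2866) = 1.0000. V = [p*·-37.1128 + (1−p*)·-55.9334]/1.16 = -36.3937. B = V − Δ·S = -68.2931.
(3,1): S=57.6811. Δ = (V_up−V_dn)/(S_up−S_dn) = (-3.0810−-37.1128)/(76.1390−42.1072) = 1.0000. V = [p*·-3.0810 + (1−p*)·-37.1128]/1.16 = -10.6120. B = V − Δ·S = -68.2931.
(3,2): S=104.3001. Δ = (V_up−V_dn)/(S_up−S_dn) = (58.4561−-3.0810)/(137.6761−76.1390) = 1.0000. V = [p*·58.4561 + (1−p*)·-3.0810]/1.16 = 36.0070. B = V − Δ·S = -68.2931.
(3,3): S=188.5974. Δ = (V_up−V_dn)/(S_up−S_dn) = (169.7285−58.4561)/(248.9485−137.6761) = 1.0000. V = [p*·169.7285 + (1−p*)·58.4561]/1.16 = 120.3043. B = V − Δ·S = -68.2931.
(2,0): S=43.6978. Δ = (V_up−V_dn)/(S_up−S_dn) = (-10.6120−-36.3937)/(57.6811−31.8994) = 1.0000. V = [p*·-10.6120 + (1−p*)·-36.3937]/1.16 = -15.1756. B = V − Δ·S = -58.8734.
(2,1): S=79.0152. Δ = (V_up−V_dn)/(S_up−S_dn) = (36.0070−-10.6120)/(104.3001−57.6811) = 1.0000. V = [p*·36.0070 + (1−p*)·-10.6120]/1.16 = 20.1418. B = V − Δ·S = -58.8734.
(2,2): S=142.8768. Δ = (V_up−V_dn)/(S_up−S_dn) = (120.3043−36.0070)/(188.5974−104.3001) = 1.0000. V = [p*·120.3043 + (1−p*)·36.0070]/1.16 = 84.0034. B = V − Δ·S = -58.8734.
(1,0): S=59.8600. Δ = (V_up−V_dn)/(S_up−S_dn) = (20.1418−-15.1756)/(79.0152−43.6978) = 1.0000. V = [p*·20.1418 + (1−p*)·-15.1756]/1.16 = 9.1071. B = V − Δ·S = -50.7529.
(1,1): S=108.2400. Δ = (V_up−V_dn)/(S_up−S_dn) = (84.0034−20.1418)/(142.8768−79.0152) = 1.0000. V = [p*·84.0034 + (1−p*)·20.1418]/1.16 = 57.4871. B = V − Δ·S = -50.7529.
(0,0): S=82.0000. Δ = (V_up−V_dn)/(S_up−S_dn) = (57.4871−9.1071)/(108.2400−59.8600) = 1.0000. V = [p*·57.4871 + (1−p*)·9.1071]/1.16 = 38.2475. B = V − Δ·S = -43.7525.
Self-financing check: at every node Δ·S+B equals the discounted successor values.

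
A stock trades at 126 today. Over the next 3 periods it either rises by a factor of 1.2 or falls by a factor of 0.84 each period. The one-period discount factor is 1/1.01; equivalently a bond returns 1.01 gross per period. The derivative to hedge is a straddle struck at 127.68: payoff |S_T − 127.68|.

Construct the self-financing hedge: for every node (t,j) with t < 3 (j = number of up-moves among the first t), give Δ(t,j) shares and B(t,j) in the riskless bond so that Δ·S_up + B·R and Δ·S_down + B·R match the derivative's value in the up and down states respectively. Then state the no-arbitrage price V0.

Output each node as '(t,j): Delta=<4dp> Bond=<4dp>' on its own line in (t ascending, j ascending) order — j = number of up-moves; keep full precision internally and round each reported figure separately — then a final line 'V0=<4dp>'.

Under the risk-neutral measure, an up-move has probability p* = (R−d)/(u−d) = 0.4722 and values discount at R = 1.01.
Terminal payoffs: V(3,0)=52.9993, V(3,1)=20.9933, V(3,2)=24.7296, V(3,3)=90.0480
  t=2,j=0: stock 88.9056 → up 106.6867 (V=20.9933), down 74.6807 (V=52.9993). Price 37.5102; hedge Δ=-1.0000, bond B=126.4158.
  t=2,j=1: stock 127.0080 → up 152.4096 (V=24.7296), down 106.6867 (V=20.9933). Price 22.5323; hedge Δ=0.0817, bond B=12.1537.
  t=2,j=2: stock 181.4400 → up 217.7280 (V=90.0480), down 152.4096 (V=24.7296). Price 55.0242; hedge Δ=1.0000, bond B=-126.4158.
  t=1,j=0: stock 105.8400 → up 127.0080 (V=22.5323), down 88.9056 (V=37.5102). Price 30.1360; hedge Δ=-0.3931, bond B=71.7413.
  t=1,j=1: stock 151.2000 → up 181.4400 (V=55.0242), down 127.0080 (V=22.5323). Price 37.5007; hedge Δ=0.5969, bond B=-52.7544.
  t=0,j=0: stock 126.0000 → up 151.2000 (V=37.5007), down 105.8400 (V=30.1360). Price 33.2809; hedge Δ=0.1624, bond B=12.8234.
Self-financing check: at every node Δ·S+B equals the discounted successor values.

(0,0): Delta=0.1624 Bond=12.8234
(1,0): Delta=-0.3931 Bond=71.7413
(1,1): Delta=0.5969 Bond=-52.7544
(2,0): Delta=-1.0000 Bond=126.4158
(2,1): Delta=0.0817 Bond=12.1537
(2,2): Delta=1.0000 Bond=-126.4158
V0=33.2809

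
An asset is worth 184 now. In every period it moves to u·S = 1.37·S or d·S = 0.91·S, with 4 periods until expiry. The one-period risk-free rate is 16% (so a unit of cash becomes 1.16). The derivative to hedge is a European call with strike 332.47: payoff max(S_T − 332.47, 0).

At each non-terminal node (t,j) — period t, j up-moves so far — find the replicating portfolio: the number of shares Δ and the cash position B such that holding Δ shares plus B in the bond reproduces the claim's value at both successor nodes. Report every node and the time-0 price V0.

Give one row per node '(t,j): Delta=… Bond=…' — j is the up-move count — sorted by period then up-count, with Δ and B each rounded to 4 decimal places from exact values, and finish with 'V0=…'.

(0,0): Delta=0.5648 Bond=-72.8237
(1,0): Delta=0.2795 Bond=-36.7149
(1,1): Delta=0.7239 Bond=-124.5944
(2,0): Delta=0.0000 Bond=0.0000
(2,1): Delta=0.4355 Bond=-78.3643
(2,2): Delta=0.8848 Bond=-200.1083
(3,0): Delta=0.0000 Bond=0.0000
(3,1): Delta=0.0000 Bond=0.0000
(3,2): Delta=0.6784 Bond=-167.2608
(3,3): Delta=1.0000 Bond=-286.6121
V0=31.0906

Risk-neutral probability p* = (R−d)/(u−d) = (1.16−0.91)/(1.37−0.91) = 0.5435.
Terminal values V(4,·): V(4,0)=0.0000, V(4,1)=0.0000, V(4,2)=0.0000, V(4,3)=98.0773, V(4,4)=315.7167
  t=3,j=0: stock 138.6571 → up 189.9602 (V=0.0000), down 126.1779 (V=0.0000). Price 0.0000; hedge Δ=0.0000, bond B=0.0000.
  t=3,j=1: stock 208.7474 → up 285.9840 (V=0.0000), down 189.9602 (V=0.0000). Price 0.0000; hedge Δ=0.0000, bond B=0.0000.
  t=3,j=2: stock 314.2681 → up 430.5473 (V=98.0773), down 285.9840 (V=0.0000). Price 45.9508; hedge Δ=0.6784, bond B=-167.2608.
  t=3,j=3: stock 473.1290 → up 648.1867 (V=315.7167), down 430.5473 (V=98.0773). Price 186.5169; hedge Δ=1.0000, bond B=-286.6121.
  t=2,j=0: stock 152.3704 → up 208.7474 (V=0.0000), down 138.6571 (V=0.0000). Price 0.0000; hedge Δ=0.0000, bond B=0.0000.
  t=2,j=1: stock 229.3928 → up 314.2681 (V=45.9508), down 208.7474 (V=0.0000). Price 21.5287; hedge Δ=0.4355, bond B=-78.3643.
  t=2,j=2: stock 345.3496 → up 473.1290 (V=186.5169), down 314.2681 (V=45.9508). Price 105.4702; hedge Δ=0.8848, bond B=-200.1083.
  t=1,j=0: stock 167.4400 → up 229.3928 (V=21.5287), down 152.3704 (V=0.0000). Price 10.0865; hedge Δ=0.2795, bond B=-36.7149.
  t=1,j=1: stock 252.0800 → up 345.3496 (V=105.4702), down 229.3928 (V=21.5287). Price 57.8871; hedge Δ=0.7239, bond B=-124.5944.
  t=0,j=0: stock 184.0000 → up 252.0800 (V=57.8871), down 167.4400 (V=10.0865). Price 31.0906; hedge Δ=0.5648, bond B=-72.8237.
Self-financing check: at every node Δ·S+B equals the discounted successor values.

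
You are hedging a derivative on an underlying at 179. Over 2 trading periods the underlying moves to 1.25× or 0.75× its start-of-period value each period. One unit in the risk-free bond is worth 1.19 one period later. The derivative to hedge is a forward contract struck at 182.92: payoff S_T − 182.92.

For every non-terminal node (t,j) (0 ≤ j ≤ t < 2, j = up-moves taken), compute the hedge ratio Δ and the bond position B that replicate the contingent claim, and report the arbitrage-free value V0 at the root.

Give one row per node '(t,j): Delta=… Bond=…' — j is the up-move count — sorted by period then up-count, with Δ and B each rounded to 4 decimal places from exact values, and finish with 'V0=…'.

(0,0): Delta=1.0000 Bond=-129.1717
(1,0): Delta=1.0000 Bond=-153.7143
(1,1): Delta=1.0000 Bond=-153.7143
V0=49.8283

Risk-neutral probability p* = (R−d)/(u−d) = (1.19−0.75)/(1.25−0.75) = 0.8800.
Terminal values V(2,·): V(2,0)=-82.2325, V(2,1)=-15.1075, V(2,2)=96.7675
(1,0): S=134.2500. Δ = (V_up−V_dn)/(S_up−S_dn) = (-15.1075−-82.2325)/(167.8125−100.6875) = 1.0000. V = [p*·-15.1075 + (1−p*)·-82.2325]/1.19 = -19.4643. B = V − Δ·S = -153.7143.
(1,1): S=223.7500. Δ = (V_up−V_dn)/(S_up−S_dn) = (96.7675−-15.1075)/(279.6875−167.8125) = 1.0000. V = [p*·96.7675 + (1−p*)·-15.1075]/1.19 = 70.0357. B = V − Δ·S = -153.7143.
(0,0): S=179.0000. Δ = (V_up−V_dn)/(S_up−S_dn) = (70.0357−-19.4643)/(223.7500−134.2500) = 1.0000. V = [p*·70.0357 + (1−p*)·-19.4643]/1.19 = 49.8283. B = V − Δ·S = -129.1717.
Each (Δ,B) replicates both successor values, so the strategy is self-financing and V0 is arbitrage-free.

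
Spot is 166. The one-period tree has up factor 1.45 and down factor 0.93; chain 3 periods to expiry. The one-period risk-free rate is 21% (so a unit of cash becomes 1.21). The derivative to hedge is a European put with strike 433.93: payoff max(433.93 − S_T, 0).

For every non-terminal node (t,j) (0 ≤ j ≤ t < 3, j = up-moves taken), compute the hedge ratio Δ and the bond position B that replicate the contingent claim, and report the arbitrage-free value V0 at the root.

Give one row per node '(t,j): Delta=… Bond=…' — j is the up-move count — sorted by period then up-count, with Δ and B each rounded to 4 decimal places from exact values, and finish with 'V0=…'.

(0,0): Delta=-0.8345 Bond=223.8258
(1,0): Delta=-1.0000 Bond=296.3800
(1,1): Delta=-0.7435 Bond=248.9285
(2,0): Delta=-1.0000 Bond=358.6198
(2,1): Delta=-1.0000 Bond=358.6198
(2,2): Delta=-0.6025 Bond=251.9895
V0=85.2998

Since d<R<u, set p* = (R−d)/(u−d) = 0.5385; price each node as the discounted p*-expectation of its children.
Terminal payoffs: V(3,0)=300.4067, V(3,1)=225.7486, V(3,2)=109.3460, V(3,3)=0.0000
  t=2,j=0: stock 143.5734 → up 208.1814 (V=225.7486), down 133.5233 (V=300.4067). Price 215.0464; hedge Δ=-1.0000, bond B=358.6198.
  t=2,j=1: stock 223.8510 → up 324.5840 (V=109.3460), down 208.1814 (V=225.7486). Price 134.7688; hedge Δ=-1.0000, bond B=358.6198.
  t=2,j=2: stock 349.0150 → up 506.0717 (V=0.0000), down 324.5840 (V=109.3460). Price 41.7086; hedge Δ=-0.6025, bond B=251.9895.
  t=1,j=0: stock 154.3800 → up 223.8510 (V=134.7688), down 143.5734 (V=215.0464). Price 142.0000; hedge Δ=-1.0000, bond B=296.3800.
  t=1,j=1: stock 240.7000 → up 349.0150 (V=41.7086), down 223.8510 (V=134.7688). Price 69.9665; hedge Δ=-0.7435, bond B=248.9285.
  t=0,j=0: stock 166.0000 → up 240.7000 (V=69.9665), down 154.3800 (V=142.0000). Price 85.2998; hedge Δ=-0.8345, bond B=223.8258.
Each (Δ,B) replicates both successor values, so the strategy is self-financing and V0 is arbitrage-free.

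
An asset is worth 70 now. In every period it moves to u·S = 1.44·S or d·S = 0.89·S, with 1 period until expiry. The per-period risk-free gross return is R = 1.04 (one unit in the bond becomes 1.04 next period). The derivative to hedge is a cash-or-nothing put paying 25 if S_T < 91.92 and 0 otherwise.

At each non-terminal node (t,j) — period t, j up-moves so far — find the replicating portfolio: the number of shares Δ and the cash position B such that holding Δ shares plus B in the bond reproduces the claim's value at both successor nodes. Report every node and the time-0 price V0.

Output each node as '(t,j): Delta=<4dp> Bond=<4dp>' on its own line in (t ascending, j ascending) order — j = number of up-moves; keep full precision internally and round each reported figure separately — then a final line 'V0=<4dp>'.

(0,0): Delta=-0.6494 Bond=62.9371
V0=17.4825

Under the risk-neutral measure, an up-move has probability p* = (R−d)/(u−d) = 0.2727 and values discount at R = 1.04.
At expiry t=1: V(1,0)=25.0000, V(1,1)=0.0000
(0,0): S=70.0000. Δ = (V_up−V_dn)/(S_up−S_dn) = (0.0000−25.0000)/(100.8000−62.3000) = -0.6494. V = [p*·0.0000 + (1−p*)·25.0000]/1.04 = 17.4825. B = V − Δ·S = 62.9371.
Root portfolio cost Δ·70+B reproduces V0=17.4825.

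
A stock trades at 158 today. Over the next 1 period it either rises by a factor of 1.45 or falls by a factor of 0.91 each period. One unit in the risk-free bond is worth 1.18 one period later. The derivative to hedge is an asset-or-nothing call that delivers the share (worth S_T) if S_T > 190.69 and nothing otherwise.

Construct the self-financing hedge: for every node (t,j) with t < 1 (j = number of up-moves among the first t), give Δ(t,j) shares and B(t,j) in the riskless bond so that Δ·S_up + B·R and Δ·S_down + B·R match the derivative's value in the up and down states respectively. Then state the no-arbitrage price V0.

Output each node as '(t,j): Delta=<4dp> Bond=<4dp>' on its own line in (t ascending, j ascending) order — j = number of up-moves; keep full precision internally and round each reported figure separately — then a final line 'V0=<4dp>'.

Risk-neutral probability p* = (R−d)/(u−d) = (1.18−0.91)/(1.45−0.91) = 0.5000.
At expiry t=1: V(1,0)=0.0000, V(1,1)=229.1000
  t=0,j=0: stock 158.0000 → up 229.1000 (V=229.1000), down 143.7800 (V=0.0000). Price 97.0763; hedge Δ=2.6852, bond B=-327.1830.
Each (Δ,B) replicates both successor values, so the strategy is self-financing and V0 is arbitrage-free.

(0,0): Delta=2.6852 Bond=-327.1830
V0=97.0763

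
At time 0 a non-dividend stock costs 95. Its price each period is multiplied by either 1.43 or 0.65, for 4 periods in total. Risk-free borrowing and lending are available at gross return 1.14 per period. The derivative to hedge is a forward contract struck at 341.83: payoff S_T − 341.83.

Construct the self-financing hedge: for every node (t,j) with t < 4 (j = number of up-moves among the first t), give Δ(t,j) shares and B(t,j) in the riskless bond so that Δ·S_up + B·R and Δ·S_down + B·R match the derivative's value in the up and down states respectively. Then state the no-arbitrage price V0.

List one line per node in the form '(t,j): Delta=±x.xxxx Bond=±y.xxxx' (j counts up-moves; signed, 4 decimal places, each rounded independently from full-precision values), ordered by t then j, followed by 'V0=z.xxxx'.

Under the risk-neutral measure, an up-move has probability p* = (R−d)/(u−d) = 0.6282 and values discount at R = 1.14.
Payoff layer (t=4): V(4,0)=-324.8719, V(4,1)=-304.5222, V(4,2)=-259.7528, V(4,3)=-161.2602, V(4,4)=55.4235
  t=3,j=0: stock 26.0894 → up 37.3078 (V=-304.5222), down 16.9581 (V=-324.8719). Price -273.7615; hedge Δ=1.0000, bond B=-299.8509.
  t=3,j=1: stock 57.3966 → up 82.0772 (V=-259.7528), down 37.3078 (V=-304.5222). Price -242.4543; hedge Δ=1.0000, bond B=-299.8509.
  t=3,j=2: stock 126.2726 → up 180.5698 (V=-161.2602), down 82.0772 (V=-259.7528). Price -173.5783; hedge Δ=1.0000, bond B=-299.8509.
  t=3,j=3: stock 277.7997 → up 397.2535 (V=55.4235), down 180.5698 (V=-161.2602). Price -22.0512; hedge Δ=1.0000, bond B=-299.8509.
  t=2,j=0: stock 40.1375 → up 57.3966 (V=-242.4543), down 26.0894 (V=-273.7615). Price -222.8896; hedge Δ=1.0000, bond B=-263.0271.
  t=2,j=1: stock 88.3025 → up 126.2726 (V=-173.5783), down 57.3966 (V=-242.4543). Price -174.7246; hedge Δ=1.0000, bond B=-263.0271.
  t=2,j=2: stock 194.2655 → up 277.7997 (V=-22.0512), down 126.2726 (V=-173.5783). Price -68.7616; hedge Δ=1.0000, bond B=-263.0271.
  t=1,j=0: stock 61.7500 → up 88.3025 (V=-174.7246), down 40.1375 (V=-222.8896). Price -168.9755; hedge Δ=1.0000, bond B=-230.7255.
  t=1,j=1: stock 135.8500 → up 194.2655 (V=-68.7616), down 88.3025 (V=-174.7246). Price -94.8755; hedge Δ=1.0000, bond B=-230.7255.
  t=0,j=0: stock 95.0000 → up 135.8500 (V=-94.8755), down 61.7500 (V=-168.9755). Price -107.3908; hedge Δ=1.0000, bond B=-202.3908.
The time-0 hedge costs -107.3908, which is the no-arbitrage price.

(0,0): Delta=1.0000 Bond=-202.3908
(1,0): Delta=1.0000 Bond=-230.7255
(1,1): Delta=1.0000 Bond=-230.7255
(2,0): Delta=1.0000 Bond=-263.0271
(2,1): Delta=1.0000 Bond=-263.0271
(2,2): Delta=1.0000 Bond=-263.0271
(3,0): Delta=1.0000 Bond=-299.8509
(3,1): Delta=1.0000 Bond=-299.8509
(3,2): Delta=1.0000 Bond=-299.8509
(3,3): Delta=1.0000 Bond=-299.8509
V0=-107.3908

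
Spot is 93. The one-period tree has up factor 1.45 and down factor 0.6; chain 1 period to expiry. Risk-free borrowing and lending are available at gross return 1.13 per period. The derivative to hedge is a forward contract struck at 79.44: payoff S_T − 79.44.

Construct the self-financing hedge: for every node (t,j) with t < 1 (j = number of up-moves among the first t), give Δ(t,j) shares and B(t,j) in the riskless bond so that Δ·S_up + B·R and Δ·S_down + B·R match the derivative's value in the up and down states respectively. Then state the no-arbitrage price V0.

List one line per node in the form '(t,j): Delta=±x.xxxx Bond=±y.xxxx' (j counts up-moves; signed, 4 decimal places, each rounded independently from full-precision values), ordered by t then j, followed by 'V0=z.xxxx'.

Since d<R<u, set p* = (R−d)/(u−d) = 0.6235; price each node as the discounted p*-expectation of its children.
Payoff layer (t=1): V(1,0)=-23.6400, V(1,1)=55.4100
Node (0,0) S=93.0000: V=(p*·55.4100+(1−p*)·-23.6400)/1.13=22.6991; Δ=(55.4100−-23.6400)/(134.8500−55.8000)=1.0000; B=V−Δ·S=-70.3009
Each (Δ,B) replicates both successor values, so the strategy is self-financing and V0 is arbitrage-free.

(0,0): Delta=1.0000 Bond=-70.3009
V0=22.6991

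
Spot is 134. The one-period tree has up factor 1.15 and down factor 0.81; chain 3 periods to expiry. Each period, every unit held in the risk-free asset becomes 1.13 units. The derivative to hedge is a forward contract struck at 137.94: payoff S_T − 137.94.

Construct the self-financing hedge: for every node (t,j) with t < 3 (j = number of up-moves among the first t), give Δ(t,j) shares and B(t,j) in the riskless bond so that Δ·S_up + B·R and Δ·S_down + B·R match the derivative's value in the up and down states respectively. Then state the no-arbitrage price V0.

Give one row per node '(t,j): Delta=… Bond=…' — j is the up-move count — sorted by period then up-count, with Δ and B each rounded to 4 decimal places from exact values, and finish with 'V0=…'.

(0,0): Delta=1.0000 Bond=-95.5993
(1,0): Delta=1.0000 Bond=-108.0273
(1,1): Delta=1.0000 Bond=-108.0273
(2,0): Delta=1.0000 Bond=-122.0708
(2,1): Delta=1.0000 Bond=-122.0708
(2,2): Delta=1.0000 Bond=-122.0708
V0=38.4007

No-arbitrage ⇒ martingale measure with p* = (R−d)/(u−d) = 0.9412.
Payoff layer (t=3): V(3,0)=-66.7269, V(3,1)=-36.8350, V(3,2)=5.6042, V(3,3)=65.8572
(2,0): S=87.9174. Δ = (V_up−V_dn)/(S_up−S_dn) = (-36.8350−-66.7269)/(101.1050−71.2131) = 1.0000. V = [p*·-36.8350 + (1−p*)·-66.7269]/1.13 = -34.1534. B = V − Δ·S = -122.0708.
(2,1): S=124.8210. Δ = (V_up−V_dn)/(S_up−S_dn) = (5.6042−-36.8350)/(143.5441−101.1050) = 1.0000. V = [p*·5.6042 + (1−p*)·-36.8350]/1.13 = 2.7502. B = V − Δ·S = -122.0708.
(2,2): S=177.2150. Δ = (V_up−V_dn)/(S_up−S_dn) = (65.8572−5.6042)/(203.7972−143.5442) = 1.0000. V = [p*·65.8572 + (1−p*)·5.6042]/1.13 = 55.1442. B = V − Δ·S = -122.0708.
(1,0): S=108.5400. Δ = (V_up−V_dn)/(S_up−S_dn) = (2.7502−-34.1534)/(124.8210−87.9174) = 1.0000. V = [p*·2.7502 + (1−p*)·-34.1534]/1.13 = 0.5127. B = V − Δ·S = -108.0273.
(1,1): S=154.1000. Δ = (V_up−V_dn)/(S_up−S_dn) = (55.1442−2.7502)/(177.2150−124.8210) = 1.0000. V = [p*·55.1442 + (1−p*)·2.7502]/1.13 = 46.0727. B = V − Δ·S = -108.0273.
(0,0): S=134.0000. Δ = (V_up−V_dn)/(S_up−S_dn) = (46.0727−0.5127)/(154.1000−108.5400) = 1.0000. V = [p*·46.0727 + (1−p*)·0.5127]/1.13 = 38.4007. B = V − Δ·S = -95.5993.
The time-0 hedge costs 38.4007, which is the no-arbitrage price.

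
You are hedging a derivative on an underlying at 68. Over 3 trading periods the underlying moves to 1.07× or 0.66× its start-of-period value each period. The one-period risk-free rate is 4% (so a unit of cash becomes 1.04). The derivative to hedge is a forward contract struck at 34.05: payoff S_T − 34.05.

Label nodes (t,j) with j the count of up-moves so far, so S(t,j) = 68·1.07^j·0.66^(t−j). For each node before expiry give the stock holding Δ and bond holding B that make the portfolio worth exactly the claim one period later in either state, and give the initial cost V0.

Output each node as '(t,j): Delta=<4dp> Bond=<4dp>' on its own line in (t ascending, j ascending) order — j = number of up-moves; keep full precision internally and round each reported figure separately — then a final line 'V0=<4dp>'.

(0,0): Delta=1.0000 Bond=-30.2703
(1,0): Delta=1.0000 Bond=-31.4811
(1,1): Delta=1.0000 Bond=-31.4811
(2,0): Delta=1.0000 Bond=-32.7404
(2,1): Delta=1.0000 Bond=-32.7404
(2,2): Delta=1.0000 Bond=-32.7404
V0=37.7297

Since d<R<u, set p* = (R−d)/(u−d) = 0.9268; price each node as the discounted p*-expectation of its children.
Terminal values V(3,·): V(3,0)=-14.5003, V(3,1)=-2.3557, V(3,2)=17.3331, V(3,3)=49.2529
  t=2,j=0: stock 29.6208 → up 31.6943 (V=-2.3557), down 19.5497 (V=-14.5003). Price -3.1196; hedge Δ=1.0000, bond B=-32.7404.
  t=2,j=1: stock 48.0216 → up 51.3831 (V=17.3331), down 31.6943 (V=-2.3557). Price 15.2812; hedge Δ=1.0000, bond B=-32.7404.
  t=2,j=2: stock 77.8532 → up 83.3029 (V=49.2529), down 51.3831 (V=17.3331). Price 45.1128; hedge Δ=1.0000, bond B=-32.7404.
  t=1,j=0: stock 44.8800 → up 48.0216 (V=15.2812), down 29.6208 (V=-3.1196). Price 13.3989; hedge Δ=1.0000, bond B=-31.4811.
  t=1,j=1: stock 72.7600 → up 77.8532 (V=45.1128), down 48.0216 (V=15.2812). Price 41.2789; hedge Δ=1.0000, bond B=-31.4811.
  t=0,j=0: stock 68.0000 → up 72.7600 (V=41.2789), down 44.8800 (V=13.3989). Price 37.7297; hedge Δ=1.0000, bond B=-30.2703.
Check: Δ(0,0)·S0 + B(0,0) = 37.7297 = V0.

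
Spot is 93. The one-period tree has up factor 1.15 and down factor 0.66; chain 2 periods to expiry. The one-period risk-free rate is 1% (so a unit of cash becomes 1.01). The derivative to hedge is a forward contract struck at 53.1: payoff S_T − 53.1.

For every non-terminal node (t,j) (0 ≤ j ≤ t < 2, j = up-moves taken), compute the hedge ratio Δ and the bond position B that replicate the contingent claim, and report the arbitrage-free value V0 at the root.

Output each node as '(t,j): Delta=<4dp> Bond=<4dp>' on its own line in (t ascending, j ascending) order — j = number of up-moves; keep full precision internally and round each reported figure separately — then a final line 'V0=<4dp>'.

(0,0): Delta=1.0000 Bond=-52.0537
(1,0): Delta=1.0000 Bond=-52.5743
(1,1): Delta=1.0000 Bond=-52.5743
V0=40.9463

Risk-neutral probability p* = (R−d)/(u−d) = (1.01−0.66)/(1.15−0.66) = 0.7143.
Terminal values V(2,·): V(2,0)=-12.5892, V(2,1)=17.4870, V(2,2)=69.8925
(1,0): S=61.3800. Δ = (V_up−V_dn)/(S_up−S_dn) = (17.4870−-12.5892)/(70.5870−40.5108) = 1.0000. V = [p*·17.4870 + (1−p*)·-12.5892]/1.01 = 8.8057. B = V − Δ·S = -52.5743.
(1,1): S=106.9500. Δ = (V_up−V_dn)/(S_up−S_dn) = (69.8925−17.4870)/(122.9925−70.5870) = 1.0000. V = [p*·69.8925 + (1−p*)·17.4870]/1.01 = 54.3757. B = V − Δ·S = -52.5743.
(0,0): S=93.0000. Δ = (V_up−V_dn)/(S_up−S_dn) = (54.3757−8.8057)/(106.9500−61.3800) = 1.0000. V = [p*·54.3757 + (1−p*)·8.8057]/1.01 = 40.9463. B = V − Δ·S = -52.0537.
The time-0 hedge costs 40.9463, which is the no-arbitrage price.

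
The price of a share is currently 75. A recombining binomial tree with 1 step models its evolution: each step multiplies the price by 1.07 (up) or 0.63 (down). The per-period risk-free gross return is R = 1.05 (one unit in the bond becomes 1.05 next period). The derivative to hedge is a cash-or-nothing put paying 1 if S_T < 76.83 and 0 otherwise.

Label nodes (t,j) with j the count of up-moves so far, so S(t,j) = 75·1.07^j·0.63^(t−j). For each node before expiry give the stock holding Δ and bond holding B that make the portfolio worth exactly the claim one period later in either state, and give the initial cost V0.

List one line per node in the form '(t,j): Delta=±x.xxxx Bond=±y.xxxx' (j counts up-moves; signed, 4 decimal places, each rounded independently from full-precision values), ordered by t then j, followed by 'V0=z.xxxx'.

Since d<R<u, set p* = (R−d)/(u−d) = 0.9545; price each node as the discounted p*-expectation of its children.
Terminal values V(1,·): V(1,0)=1.0000, V(1,1)=0.0000
(0,0): S=75.0000. Δ = (V_up−V_dn)/(S_up−S_dn) = (0.0000−1.0000)/(80.2500−47.2500) = -0.0303. V = [p*·0.0000 + (1−p*)·1.0000]/1.05 = 0.0433. B = V − Δ·S = 2.3160.
Root portfolio cost Δ·75+B reproduces V0=0.0433.

(0,0): Delta=-0.0303 Bond=2.3160
V0=0.0433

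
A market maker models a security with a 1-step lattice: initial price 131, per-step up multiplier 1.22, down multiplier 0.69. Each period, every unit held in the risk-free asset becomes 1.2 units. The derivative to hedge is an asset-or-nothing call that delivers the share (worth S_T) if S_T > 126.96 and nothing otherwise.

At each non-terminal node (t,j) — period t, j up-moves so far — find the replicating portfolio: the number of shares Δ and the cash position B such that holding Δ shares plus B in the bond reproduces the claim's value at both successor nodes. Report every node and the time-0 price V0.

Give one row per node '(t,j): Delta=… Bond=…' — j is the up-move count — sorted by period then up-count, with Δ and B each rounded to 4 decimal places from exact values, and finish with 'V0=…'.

Under the risk-neutral measure, an up-move has probability p* = (R−d)/(u−d) = 0.9623 and values discount at R = 1.2.
Terminal values V(1,·): V(1,0)=0.0000, V(1,1)=159.8200
Node (0,0) S=131.0000: V=(p*·159.8200+(1−p*)·0.0000)/1.2=128.1575; Δ=(159.8200−0.0000)/(159.8200−90.3900)=2.3019; B=V−Δ·S=-173.3896
Root portfolio cost Δ·131+B reproduces V0=128.1575.

(0,0): Delta=2.3019 Bond=-173.3896
V0=128.1575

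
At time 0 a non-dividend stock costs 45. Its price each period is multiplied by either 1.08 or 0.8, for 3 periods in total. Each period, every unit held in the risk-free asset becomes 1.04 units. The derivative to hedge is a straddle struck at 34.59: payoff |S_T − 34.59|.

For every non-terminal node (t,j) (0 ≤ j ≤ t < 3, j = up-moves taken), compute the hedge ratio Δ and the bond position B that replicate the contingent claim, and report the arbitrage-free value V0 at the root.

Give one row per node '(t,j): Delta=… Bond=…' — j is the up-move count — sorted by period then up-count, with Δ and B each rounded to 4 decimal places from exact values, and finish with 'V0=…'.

No-arbitrage ⇒ martingale measure with p* = (R−d)/(u−d) = 0.8571.
Terminal payoffs: V(3,0)=11.5500, V(3,1)=3.4860, V(3,2)=7.4004, V(3,3)=22.0970
(2,0): S=28.8000. Δ = (V_up−V_dn)/(S_up−S_dn) = (3.4860−11.5500)/(31.1040−23.0400) = -1.0000. V = [p*·3.4860 + (1−p*)·11.5500]/1.04 = 4.4596. B = V − Δ·S = 33.2596.
(2,1): S=38.8800. Δ = (V_up−V_dn)/(S_up−S_dn) = (7.4004−3.4860)/(41.9904−31.1040) = 0.3596. V = [p*·7.4004 + (1−p*)·3.4860]/1.04 = 6.5781. B = V − Δ·S = -7.4019.
(2,2): S=52.4880. Δ = (V_up−V_dn)/(S_up−S_dn) = (22.0970−7.4004)/(56.6870−41.9904) = 1.0000. V = [p*·22.0970 + (1−p*)·7.4004]/1.04 = 19.2284. B = V − Δ·S = -33.2596.
(1,0): S=36.0000. Δ = (V_up−V_dn)/(S_up−S_dn) = (6.5781−4.4596)/(38.8800−28.8000) = 0.2102. V = [p*·6.5781 + (1−p*)·4.4596]/1.04 = 6.0341. B = V − Δ·S = -1.5319.
(1,1): S=48.6000. Δ = (V_up−V_dn)/(S_up−S_dn) = (19.2284−6.5781)/(52.4880−38.8800) = 0.9296. V = [p*·19.2284 + (1−p*)·6.5781]/1.04 = 16.7512. B = V − Δ·S = -28.4285.
(0,0): S=45.0000. Δ = (V_up−V_dn)/(S_up−S_dn) = (16.7512−6.0341)/(48.6000−36.0000) = 0.8506. V = [p*·16.7512 + (1−p*)·6.0341]/1.04 = 14.6348. B = V − Δ·S = -23.6405.
The time-0 hedge costs 14.6348, which is the no-arbitrage price.

(0,0): Delta=0.8506 Bond=-23.6405
(1,0): Delta=0.2102 Bond=-1.5319
(1,1): Delta=0.9296 Bond=-28.4285
(2,0): Delta=-1.0000 Bond=33.2596
(2,1): Delta=0.3596 Bond=-7.4019
(2,2): Delta=1.0000 Bond=-33.2596
V0=14.6348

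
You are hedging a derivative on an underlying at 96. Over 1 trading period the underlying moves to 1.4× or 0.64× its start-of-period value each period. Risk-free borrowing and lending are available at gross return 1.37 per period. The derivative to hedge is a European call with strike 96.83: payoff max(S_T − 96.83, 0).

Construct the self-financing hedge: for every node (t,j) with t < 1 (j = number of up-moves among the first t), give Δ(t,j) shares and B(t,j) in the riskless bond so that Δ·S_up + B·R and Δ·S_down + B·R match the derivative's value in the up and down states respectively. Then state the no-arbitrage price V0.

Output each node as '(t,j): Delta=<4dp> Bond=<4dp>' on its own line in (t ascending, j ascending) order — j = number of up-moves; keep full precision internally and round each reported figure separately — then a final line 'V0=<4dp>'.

Under the risk-neutral measure, an up-move has probability p* = (R−d)/(u−d) = 0.9605 and values discount at R = 1.37.
Payoff layer (t=1): V(1,0)=0.0000, V(1,1)=37.5700
Node (0,0) S=96.0000: V=(p*·37.5700+(1−p*)·0.0000)/1.37=26.3409; Δ=(37.5700−0.0000)/(134.4000−61.4400)=0.5149; B=V−Δ·S=-23.0934
Root portfolio cost Δ·96+B reproduces V0=26.3409.

(0,0): Delta=0.5149 Bond=-23.0934
V0=26.3409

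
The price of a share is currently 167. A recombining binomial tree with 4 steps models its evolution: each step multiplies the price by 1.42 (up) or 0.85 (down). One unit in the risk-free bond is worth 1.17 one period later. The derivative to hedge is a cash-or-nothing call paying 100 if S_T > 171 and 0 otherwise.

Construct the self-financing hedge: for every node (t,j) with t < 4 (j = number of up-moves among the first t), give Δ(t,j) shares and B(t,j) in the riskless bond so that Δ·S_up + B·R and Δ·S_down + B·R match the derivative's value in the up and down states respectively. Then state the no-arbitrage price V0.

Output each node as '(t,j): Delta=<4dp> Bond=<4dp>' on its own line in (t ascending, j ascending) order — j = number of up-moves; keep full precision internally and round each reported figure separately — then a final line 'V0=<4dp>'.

(0,0): Delta=0.2125 Bond=5.7904
(1,0): Delta=0.4446 Bond=-26.1733
(1,1): Delta=0.1040 Bond=32.5154
(2,0): Delta=0.6977 Bond=-61.1572
(2,1): Delta=0.3263 Bond=-6.7678
(2,2): Delta=0.0000 Bond=73.0514
(3,0): Delta=0.0000 Bond=0.0000
(3,1): Delta=1.0240 Bond=-127.4554
(3,2): Delta=0.0000 Bond=85.4701
(3,3): Delta=0.0000 Bond=85.4701
V0=41.2794

Since d<R<u, set p* = (R−d)/(u−d) = 0.5614; price each node as the discounted p*-expectation of its children.
Terminal values V(4,·): V(4,0)=0.0000, V(4,1)=0.0000, V(4,2)=100.0000, V(4,3)=100.0000, V(4,4)=100.0000
Node (3,0) S=102.5589: V=(p*·0.0000+(1−p*)·0.0000)/1.17=0.0000; Δ=(0.0000−0.0000)/(145.6336−87.1750)=0.0000; B=V−Δ·S=0.0000
Node (3,1) S=171.3336: V=(p*·100.0000+(1−p*)·0.0000)/1.17=47.9832; Δ=(100.0000−0.0000)/(243.2938−145.6336)=1.0240; B=V−Δ·S=-127.4554
Node (3,2) S=286.2280: V=(p*·100.0000+(1−p*)·100.0000)/1.17=85.4701; Δ=(100.0000−100.0000)/(406.4437−243.2938)=0.0000; B=V−Δ·S=85.4701
Node (3,3) S=478.1691: V=(p*·100.0000+(1−p*)·100.0000)/1.17=85.4701; Δ=(100.0000−100.0000)/(679.0001−406.4437)=0.0000; B=V−Δ·S=85.4701
Node (2,0) S=120.6575: V=(p*·47.9832+(1−p*)·0.0000)/1.17=23.0239; Δ=(47.9832−0.0000)/(171.3336−102.5589)=0.6977; B=V−Δ·S=-61.1572
Node (2,1) S=201.5690: V=(p*·85.4701+(1−p*)·47.9832)/1.17=58.9987; Δ=(85.4701−47.9832)/(286.2280−171.3336)=0.3263; B=V−Δ·S=-6.7678
Node (2,2) S=336.7388: V=(p*·85.4701+(1−p*)·85.4701)/1.17=73.0514; Δ=(85.4701−85.4701)/(478.1691−286.2280)=0.0000; B=V−Δ·S=73.0514
Node (1,0) S=141.9500: V=(p*·58.9987+(1−p*)·23.0239)/1.17=36.9404; Δ=(58.9987−23.0239)/(201.5690−120.6575)=0.4446; B=V−Δ·S=-26.1733
Node (1,1) S=237.1400: V=(p*·73.0514+(1−p*)·58.9987)/1.17=57.1692; Δ=(73.0514−58.9987)/(336.7388−201.5690)=0.1040; B=V−Δ·S=32.5154
Node (0,0) S=167.0000: V=(p*·57.1692+(1−p*)·36.9404)/1.17=41.2794; Δ=(57.1692−36.9404)/(237.1400−141.9500)=0.2125; B=V−Δ·S=5.7904
Root portfolio cost Δ·167+B reproduces V0=41.2794.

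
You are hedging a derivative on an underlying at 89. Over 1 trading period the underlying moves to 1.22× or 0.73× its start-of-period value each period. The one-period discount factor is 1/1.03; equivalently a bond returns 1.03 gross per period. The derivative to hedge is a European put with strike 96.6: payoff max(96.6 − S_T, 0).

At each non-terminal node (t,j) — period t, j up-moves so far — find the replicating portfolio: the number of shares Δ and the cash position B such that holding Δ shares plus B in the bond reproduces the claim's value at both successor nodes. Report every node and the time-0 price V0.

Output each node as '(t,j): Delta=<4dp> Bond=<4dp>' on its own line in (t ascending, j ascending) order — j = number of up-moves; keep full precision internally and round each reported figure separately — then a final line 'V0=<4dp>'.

(0,0): Delta=-0.7253 Bond=76.4585
V0=11.9075

Risk-neutral probability p* = (R−d)/(u−d) = (1.03−0.73)/(1.22−0.73) = 0.6122.
Terminal payoffs: V(1,0)=31.6300, V(1,1)=0.0000
(0,0): S=89.0000. Δ = (V_up−V_dn)/(S_up−S_dn) = (0.0000−31.6300)/(108.5800−64.9700) = -0.7253. V = [p*·0.0000 + (1−p*)·31.6300]/1.03 = 11.9075. B = V − Δ·S = 76.4585.
The time-0 hedge costs 11.9075, which is the no-arbitrage price.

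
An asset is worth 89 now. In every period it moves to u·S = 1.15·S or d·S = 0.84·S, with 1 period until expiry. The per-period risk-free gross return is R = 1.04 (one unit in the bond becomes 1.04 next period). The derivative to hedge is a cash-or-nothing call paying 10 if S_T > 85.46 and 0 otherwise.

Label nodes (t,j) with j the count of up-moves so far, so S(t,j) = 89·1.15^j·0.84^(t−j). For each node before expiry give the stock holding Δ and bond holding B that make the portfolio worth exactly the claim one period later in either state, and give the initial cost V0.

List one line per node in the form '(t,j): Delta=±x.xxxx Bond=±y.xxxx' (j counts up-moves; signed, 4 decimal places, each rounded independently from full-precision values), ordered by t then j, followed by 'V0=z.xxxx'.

(0,0): Delta=0.3625 Bond=-26.0546
V0=6.2035

The replicating-portfolio and risk-neutral prices coincide; use p* = (1.04−0.84)/(1.15−0.84) = 0.6452 for the latter.
At expiry t=1: V(1,0)=0.0000, V(1,1)=10.0000
  t=0,j=0: stock 89.0000 → up 102.3500 (V=10.0000), down 74.7600 (V=0.0000). Price 6.2035; hedge Δ=0.3625, bond B=-26.0546.
Each (Δ,B) replicates both successor values, so the strategy is self-financing and V0 is arbitrage-free.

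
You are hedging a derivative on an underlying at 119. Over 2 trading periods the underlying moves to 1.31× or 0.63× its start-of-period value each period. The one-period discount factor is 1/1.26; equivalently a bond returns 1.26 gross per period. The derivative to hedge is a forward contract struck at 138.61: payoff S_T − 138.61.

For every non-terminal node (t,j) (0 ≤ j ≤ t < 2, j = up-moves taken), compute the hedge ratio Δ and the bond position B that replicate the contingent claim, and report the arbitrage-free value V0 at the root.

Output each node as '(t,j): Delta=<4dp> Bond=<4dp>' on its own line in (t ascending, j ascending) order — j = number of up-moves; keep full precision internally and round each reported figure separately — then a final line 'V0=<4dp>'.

The replicating-portfolio and risk-neutral prices coincide; use p* = (1.26−0.63)/(1.31−0.63) = 0.9265 for the latter.
Terminal payoffs: V(2,0)=-91.3789, V(2,1)=-40.3993, V(2,2)=65.6059
(1,0): S=74.9700. Δ = (V_up−V_dn)/(S_up−S_dn) = (-40.3993−-91.3789)/(98.2107−47.2311) = 1.0000. V = [p*·-40.3993 + (1−p*)·-91.3789]/1.26 = -35.0379. B = V − Δ·S = -110.0079.
(1,1): S=155.8900. Δ = (V_up−V_dn)/(S_up−S_dn) = (65.6059−-40.3993)/(204.2159−98.2107) = 1.0000. V = [p*·65.6059 + (1−p*)·-40.3993]/1.26 = 45.8821. B = V − Δ·S = -110.0079.
(0,0): S=119.0000. Δ = (V_up−V_dn)/(S_up−S_dn) = (45.8821−-35.0379)/(155.8900−74.9700) = 1.0000. V = [p*·45.8821 + (1−p*)·-35.0379]/1.26 = 31.6921. B = V − Δ·S = -87.3079.
The time-0 hedge costs 31.6921, which is the no-arbitrage price.

(0,0): Delta=1.0000 Bond=-87.3079
(1,0): Delta=1.0000 Bond=-110.0079
(1,1): Delta=1.0000 Bond=-110.0079
V0=31.6921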